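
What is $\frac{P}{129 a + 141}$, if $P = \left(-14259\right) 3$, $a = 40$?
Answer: $- \frac{4753}{589} \approx -8.0696$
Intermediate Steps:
$P = -42777$
$\frac{P}{129 a + 141} = - \frac{42777}{129 \cdot 40 + 141} = - \frac{42777}{5160 + 141} = - \frac{42777}{5301} = \left(-42777\right) \frac{1}{5301} = - \frac{4753}{589}$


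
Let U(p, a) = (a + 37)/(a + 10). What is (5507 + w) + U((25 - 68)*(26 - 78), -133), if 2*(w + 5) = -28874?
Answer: -366303/41 ≈ -8934.2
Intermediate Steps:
w = -14442 (w = -5 + (½)*(-28874) = -5 - 14437 = -14442)
U(p, a) = (37 + a)/(10 + a)
(5507 + w) + U((25 - 68)*(26 - 78), -133) = (5507 - 14442) + (37 - 133)/(10 - 133) = -8935 - 96/(-123) = -8935 - 1/123*(-96) = -8935 + 32/41 = -366303/41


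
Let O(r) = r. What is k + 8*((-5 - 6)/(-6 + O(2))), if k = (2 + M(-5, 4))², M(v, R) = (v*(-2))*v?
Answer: 2326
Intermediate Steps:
M(v, R) = -2*v² (M(v, R) = (-2*v)*v = -2*v²)
k = 2304 (k = (2 - 2*(-5)²)² = (2 - 2*25)² = (2 - 50)² = (-48)² = 2304)
k + 8*((-5 - 6)/(-6 + O(2))) = 2304 + 8*((-5 - 6)/(-6 + 2)) = 2304 + 8*(-11/(-4)) = 2304 + 8*(-11*(-¼)) = 2304 + 8*(11/4) = 2304 + 22 = 2326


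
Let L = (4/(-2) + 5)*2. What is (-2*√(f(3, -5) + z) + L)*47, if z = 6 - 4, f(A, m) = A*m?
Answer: 282 - 94*I*√13 ≈ 282.0 - 338.92*I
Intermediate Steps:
L = 6 (L = (4*(-½) + 5)*2 = (-2 + 5)*2 = 3*2 = 6)
z = 2
(-2*√(f(3, -5) + z) + L)*47 = (-2*√(3*(-5) + 2) + 6)*47 = (-2*√(-15 + 2) + 6)*47 = (-2*I*√13 + 6)*47 = (6 - 2*I*√13)*47 = 282 - 94*I*√13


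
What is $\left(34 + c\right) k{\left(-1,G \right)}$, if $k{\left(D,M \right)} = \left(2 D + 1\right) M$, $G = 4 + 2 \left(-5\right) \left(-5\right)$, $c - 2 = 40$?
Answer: $-4104$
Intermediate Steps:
$c = 42$ ($c = 2 + 40 = 42$)
$G = 54$ ($G = 4 - -50 = 4 + 50 = 54$)
$k{\left(D,M \right)} = M \left(1 + 2 D\right)$ ($k{\left(D,M \right)} = \left(1 + 2 D\right) M = M \left(1 + 2 D\right)$)
$\left(34 + c\right) k{\left(-1,G \right)} = \left(34 + 42\right) 54 \left(1 + 2 \left(-1\right)\right) = 76 \cdot 54 \left(1 - 2\right) = 76 \cdot 54 \left(-1\right) = 76 \left(-54\right) = -4104$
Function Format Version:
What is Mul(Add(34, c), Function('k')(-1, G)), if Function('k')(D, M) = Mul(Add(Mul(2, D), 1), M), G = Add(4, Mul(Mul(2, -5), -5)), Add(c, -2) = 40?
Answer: -4104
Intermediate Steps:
c = 42 (c = Add(2, 40) = 42)
G = 54 (G = Add(4, Mul(-10, -5)) = Add(4, 50) = 54)
Function('k')(D, M) = Mul(M, Add(1, Mul(2, D))) (Function('k')(D, M) = Mul(Add(1, Mul(2, D)), M) = Mul(M, Add(1, Mul(2, D))))
Mul(Add(34, c), Function('k')(-1, G)) = Mul(Add(34, 42), Mul(54, Add(1, Mul(2, -1)))) = Mul(76, Mul(54, Add(1, -2))) = Mul(76, Mul(54, -1)) = Mul(76, -54) = -4104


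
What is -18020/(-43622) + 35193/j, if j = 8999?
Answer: 49922089/11545717 ≈ 4.3239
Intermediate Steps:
-18020/(-43622) + 35193/j = -18020/(-43622) + 35193/8999 = -18020*(-1/43622) + 35193*(1/8999) = 530/1283 + 35193/8999 = 49922089/11545717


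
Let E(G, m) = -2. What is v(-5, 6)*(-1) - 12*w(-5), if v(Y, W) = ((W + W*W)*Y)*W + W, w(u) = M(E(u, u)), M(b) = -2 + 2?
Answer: 1254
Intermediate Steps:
M(b) = 0
w(u) = 0
v(Y, W) = W + W*Y*(W + W²) (v(Y, W) = ((W + W²)*Y)*W + W = (Y*(W + W²))*W + W = W*Y*(W + W²) + W = W + W*Y*(W + W²))
v(-5, 6)*(-1) - 12*w(-5) = (6*(1 + 6*(-5) - 5*6²))*(-1) - 12*0 = (6*(1 - 30 - 5*36))*(-1) + 0 = (6*(1 - 30 - 180))*(-1) + 0 = (6*(-209))*(-1) + 0 = -1254*(-1) + 0 = 1254 + 0 = 1254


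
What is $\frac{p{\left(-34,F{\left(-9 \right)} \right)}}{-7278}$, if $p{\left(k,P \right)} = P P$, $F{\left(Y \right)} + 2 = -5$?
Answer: $- \frac{49}{7278} \approx -0.0067326$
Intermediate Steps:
$F{\left(Y \right)} = -7$ ($F{\left(Y \right)} = -2 - 5 = -7$)
$p{\left(k,P \right)} = P^{2}$
$\frac{p{\left(-34,F{\left(-9 \right)} \right)}}{-7278} = \frac{\left(-7\right)^{2}}{-7278} = 49 \left(- \frac{1}{7278}\right) = - \frac{49}{7278}$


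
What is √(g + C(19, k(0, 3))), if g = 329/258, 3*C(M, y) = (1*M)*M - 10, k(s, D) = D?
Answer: √7872870/258 ≈ 10.875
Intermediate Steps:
C(M, y) = -10/3 + M²/3 (C(M, y) = ((1*M)*M - 10)/3 = (M*M - 10)/3 = (M² - 10)/3 = (-10 + M²)/3 = -10/3 + M²/3)
g = 329/258 (g = 329*(1/258) = 329/258 ≈ 1.2752)
√(g + C(19, k(0, 3))) = √(329/258 + (-10/3 + (⅓)*19²)) = √(329/258 + (-10/3 + (⅓)*361)) = √(329/258 + (-10/3 + 361/3)) = √(329/258 + 117) = √(30515/258) = √7872870/258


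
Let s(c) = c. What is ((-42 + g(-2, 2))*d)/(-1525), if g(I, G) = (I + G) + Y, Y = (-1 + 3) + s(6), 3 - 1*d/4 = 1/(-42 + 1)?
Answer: 16864/62525 ≈ 0.26972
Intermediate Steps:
d = 496/41 (d = 12 - 4/(-42 + 1) = 12 - 4/(-41) = 12 - 4*(-1/41) = 12 + 4/41 = 496/41 ≈ 12.098)
Y = 8 (Y = (-1 + 3) + 6 = 2 + 6 = 8)
g(I, G) = 8 + G + I (g(I, G) = (I + G) + 8 = (G + I) + 8 = 8 + G + I)
((-42 + g(-2, 2))*d)/(-1525) = ((-42 + (8 + 2 - 2))*(496/41))/(-1525) = ((-42 + 8)*(496/41))*(-1/1525) = -34*496/41*(-1/1525) = -16864/41*(-1/1525) = 16864/62525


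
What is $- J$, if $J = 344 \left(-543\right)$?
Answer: $186792$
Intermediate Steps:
$J = -186792$
$- J = \left(-1\right) \left(-186792\right) = 186792$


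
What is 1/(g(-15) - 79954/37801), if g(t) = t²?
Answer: 37801/8425271 ≈ 0.0044866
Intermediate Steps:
1/(g(-15) - 79954/37801) = 1/((-15)² - 79954/37801) = 1/(225 - 79954*1/37801) = 1/(225 - 79954/37801) = 1/(8425271/37801) = 37801/8425271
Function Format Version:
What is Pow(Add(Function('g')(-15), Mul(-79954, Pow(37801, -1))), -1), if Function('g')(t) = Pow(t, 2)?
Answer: Rational(37801, 8425271) ≈ 0.0044866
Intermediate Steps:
Pow(Add(Function('g')(-15), Mul(-79954, Pow(37801, -1))), -1) = Pow(Add(Pow(-15, 2), Mul(-79954, Pow(37801, -1))), -1) = Pow(Add(225, Mul(-79954, Rational(1, 37801))), -1) = Pow(Add(225, Rational(-79954, 37801)), -1) = Pow(Rational(8425271, 37801), -1) = Rational(37801, 8425271)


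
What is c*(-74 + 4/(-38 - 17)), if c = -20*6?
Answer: 97776/11 ≈ 8888.7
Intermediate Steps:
c = -120
c*(-74 + 4/(-38 - 17)) = -120*(-74 + 4/(-38 - 17)) = -120*(-74 + 4/(-55)) = -120*(-74 + 4*(-1/55)) = -120*(-74 - 4/55) = -120*(-4074/55) = 97776/11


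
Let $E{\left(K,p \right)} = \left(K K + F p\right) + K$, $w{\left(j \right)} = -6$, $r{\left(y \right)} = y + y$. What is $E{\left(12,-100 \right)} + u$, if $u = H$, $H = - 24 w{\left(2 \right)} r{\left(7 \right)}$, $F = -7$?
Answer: $2872$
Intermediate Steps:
$r{\left(y \right)} = 2 y$
$H = 2016$ ($H = \left(-24\right) \left(-6\right) 2 \cdot 7 = 144 \cdot 14 = 2016$)
$E{\left(K,p \right)} = K + K^{2} - 7 p$ ($E{\left(K,p \right)} = \left(K K - 7 p\right) + K = \left(K^{2} - 7 p\right) + K = K + K^{2} - 7 p$)
$u = 2016$
$E{\left(12,-100 \right)} + u = \left(12 + 12^{2} - -700\right) + 2016 = \left(12 + 144 + 700\right) + 2016 = 856 + 2016 = 2872$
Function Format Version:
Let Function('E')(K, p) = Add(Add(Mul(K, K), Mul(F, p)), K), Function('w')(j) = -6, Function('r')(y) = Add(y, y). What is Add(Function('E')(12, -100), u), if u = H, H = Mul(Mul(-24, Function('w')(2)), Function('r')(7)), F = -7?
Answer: 2872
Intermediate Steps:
Function('r')(y) = Mul(2, y)
H = 2016 (H = Mul(Mul(-24, -6), Mul(2, 7)) = Mul(144, 14) = 2016)
Function('E')(K, p) = Add(K, Pow(K, 2), Mul(-7, p)) (Function('E')(K, p) = Add(Add(Mul(K, K), Mul(-7, p)), K) = Add(Add(Pow(K, 2), Mul(-7, p)), K) = Add(K, Pow(K, 2), Mul(-7, p)))
u = 2016
Add(Function('E')(12, -100), u) = Add(Add(12, Pow(12, 2), Mul(-7, -100)), 2016) = Add(Add(12, 144, 700), 2016) = Add(856, 2016) = 2872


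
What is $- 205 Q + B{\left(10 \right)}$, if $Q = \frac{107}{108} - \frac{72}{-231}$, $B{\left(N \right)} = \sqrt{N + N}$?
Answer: $- \frac{2220355}{8316} + 2 \sqrt{5} \approx -262.53$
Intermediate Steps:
$B{\left(N \right)} = \sqrt{2} \sqrt{N}$ ($B{\left(N \right)} = \sqrt{2 N} = \sqrt{2} \sqrt{N}$)
$Q = \frac{10831}{8316}$ ($Q = 107 \cdot \frac{1}{108} - - \frac{24}{77} = \frac{107}{108} + \frac{24}{77} = \frac{10831}{8316} \approx 1.3024$)
$- 205 Q + B{\left(10 \right)} = \left(-205\right) \frac{10831}{8316} + \sqrt{2} \sqrt{10} = - \frac{2220355}{8316} + 2 \sqrt{5}$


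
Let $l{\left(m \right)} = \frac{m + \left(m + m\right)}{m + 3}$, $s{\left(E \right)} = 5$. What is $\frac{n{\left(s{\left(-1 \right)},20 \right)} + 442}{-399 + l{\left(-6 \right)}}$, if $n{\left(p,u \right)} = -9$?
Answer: $- \frac{433}{393} \approx -1.1018$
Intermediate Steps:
$l{\left(m \right)} = \frac{3 m}{3 + m}$ ($l{\left(m \right)} = \frac{m + 2 m}{3 + m} = \frac{3 m}{3 + m}$)
$\frac{n{\left(s{\left(-1 \right)},20 \right)} + 442}{-399 + l{\left(-6 \right)}} = \frac{-9 + 442}{-399 + 3 \left(-6\right) \frac{1}{3 - 6}} = \frac{433}{-399 + 3 \left(-6\right) \frac{1}{-3}} = \frac{433}{-399 + 3 \left(-6\right) \left(- \frac{1}{3}\right)} = \frac{433}{-399 + 6} = \frac{433}{-393} = 433 \left(- \frac{1}{393}\right) = - \frac{433}{393}$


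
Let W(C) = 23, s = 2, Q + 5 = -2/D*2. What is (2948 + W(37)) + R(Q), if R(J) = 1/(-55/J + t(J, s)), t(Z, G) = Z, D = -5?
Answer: 2775019/934 ≈ 2971.1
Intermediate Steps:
Q = -21/5 (Q = -5 - 2/(-5)*2 = -5 - 2*(-⅕)*2 = -5 + (⅖)*2 = -5 + ⅘ = -21/5 ≈ -4.2000)
R(J) = 1/(J - 55/J) (R(J) = 1/(-55/J + J) = 1/(J - 55/J))
(2948 + W(37)) + R(Q) = (2948 + 23) - 21/(5*(-55 + (-21/5)²)) = 2971 - 21/(5*(-55 + 441/25)) = 2971 - 21/(5*(-934/25)) = 2971 - 21/5*(-25/934) = 2971 + 105/934 = 2775019/934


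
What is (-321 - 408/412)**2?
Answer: 1099917225/10609 ≈ 1.0368e+5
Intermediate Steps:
(-321 - 408/412)**2 = (-321 - 408*1/412)**2 = (-321 - 102/103)**2 = (-33165/103)**2 = 1099917225/10609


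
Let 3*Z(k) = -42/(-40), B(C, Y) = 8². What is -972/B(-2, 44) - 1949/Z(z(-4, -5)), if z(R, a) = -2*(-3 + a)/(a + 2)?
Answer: -625381/112 ≈ -5583.8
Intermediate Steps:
B(C, Y) = 64
z(R, a) = -2*(-3 + a)/(2 + a)
Z(k) = 7/20 (Z(k) = (-42/(-40))/3 = (-42*(-1/40))/3 = (⅓)*(21/20) = 7/20)
-972/B(-2, 44) - 1949/Z(z(-4, -5)) = -972/64 - 1949/7/20 = -972*1/64 - 1949*20/7 = -243/16 - 38980/7 = -625381/112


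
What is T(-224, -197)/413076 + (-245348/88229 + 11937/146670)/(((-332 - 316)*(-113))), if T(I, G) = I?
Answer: -75864360097309/130995225852722640 ≈ -0.00057914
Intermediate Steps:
T(-224, -197)/413076 + (-245348/88229 + 11937/146670)/(((-332 - 316)*(-113))) = -224/413076 + (-245348/88229 + 11937/146670)/(((-332 - 316)*(-113))) = -224*1/413076 + (-245348*1/88229 + 11937*(1/146670))/((-648*(-113))) = -56/103269 + (-2956/1063 + 3979/48890)/73224 = -56/103269 - 140289163/51970070*1/73224 = -56/103269 - 140289163/3805456405680 = -75864360097309/130995225852722640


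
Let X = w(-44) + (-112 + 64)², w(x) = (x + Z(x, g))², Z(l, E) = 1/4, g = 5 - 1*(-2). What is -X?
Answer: -67489/16 ≈ -4218.1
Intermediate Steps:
g = 7 (g = 5 + 2 = 7)
Z(l, E) = ¼
w(x) = (¼ + x)² (w(x) = (x + ¼)² = (¼ + x)²)
X = 67489/16 (X = (1 + 4*(-44))²/16 + (-112 + 64)² = (1 - 176)²/16 + (-48)² = (1/16)*(-175)² + 2304 = (1/16)*30625 + 2304 = 30625/16 + 2304 = 67489/16 ≈ 4218.1)
-X = -1*67489/16 = -67489/16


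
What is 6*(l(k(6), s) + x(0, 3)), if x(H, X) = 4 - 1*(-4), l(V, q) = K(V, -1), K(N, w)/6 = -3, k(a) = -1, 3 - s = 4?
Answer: -60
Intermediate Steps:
s = -1 (s = 3 - 1*4 = 3 - 4 = -1)
K(N, w) = -18 (K(N, w) = 6*(-3) = -18)
l(V, q) = -18
x(H, X) = 8 (x(H, X) = 4 + 4 = 8)
6*(l(k(6), s) + x(0, 3)) = 6*(-18 + 8) = 6*(-10) = -60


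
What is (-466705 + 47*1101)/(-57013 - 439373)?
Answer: 207479/248193 ≈ 0.83596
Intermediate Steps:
(-466705 + 47*1101)/(-57013 - 439373) = (-466705 + 51747)/(-496386) = -414958*(-1/496386) = 207479/248193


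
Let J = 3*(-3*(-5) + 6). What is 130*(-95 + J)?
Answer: -4160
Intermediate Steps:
J = 63 (J = 3*(15 + 6) = 3*21 = 63)
130*(-95 + J) = 130*(-95 + 63) = 130*(-32) = -4160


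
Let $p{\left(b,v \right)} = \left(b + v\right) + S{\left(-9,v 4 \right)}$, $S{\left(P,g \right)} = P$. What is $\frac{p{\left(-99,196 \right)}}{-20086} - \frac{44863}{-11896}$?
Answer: $\frac{40912335}{10861048} \approx 3.7669$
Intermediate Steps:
$p{\left(b,v \right)} = -9 + b + v$ ($p{\left(b,v \right)} = \left(b + v\right) - 9 = -9 + b + v$)
$\frac{p{\left(-99,196 \right)}}{-20086} - \frac{44863}{-11896} = \frac{-9 - 99 + 196}{-20086} - \frac{44863}{-11896} = 88 \left(- \frac{1}{20086}\right) - - \frac{44863}{11896} = - \frac{4}{913} + \frac{44863}{11896} = \frac{40912335}{10861048}$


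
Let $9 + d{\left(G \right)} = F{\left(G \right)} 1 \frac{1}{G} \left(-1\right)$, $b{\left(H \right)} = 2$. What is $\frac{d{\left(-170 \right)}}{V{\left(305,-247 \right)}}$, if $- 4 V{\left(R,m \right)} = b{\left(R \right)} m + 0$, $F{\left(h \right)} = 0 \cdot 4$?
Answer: $- \frac{18}{247} \approx -0.072875$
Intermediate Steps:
$F{\left(h \right)} = 0$
$V{\left(R,m \right)} = - \frac{m}{2}$ ($V{\left(R,m \right)} = - \frac{2 m + 0}{4} = - \frac{2 m}{4} = - \frac{m}{2}$)
$d{\left(G \right)} = -9$ ($d{\left(G \right)} = -9 + 0 \cdot 1 \frac{1}{G} \left(-1\right) = -9 + \frac{0}{G} \left(-1\right) = -9 + 0 \left(-1\right) = -9 + 0 = -9$)
$\frac{d{\left(-170 \right)}}{V{\left(305,-247 \right)}} = - \frac{9}{\left(- \frac{1}{2}\right) \left(-247\right)} = - \frac{9}{\frac{247}{2}} = \left(-9\right) \frac{2}{247} = - \frac{18}{247}$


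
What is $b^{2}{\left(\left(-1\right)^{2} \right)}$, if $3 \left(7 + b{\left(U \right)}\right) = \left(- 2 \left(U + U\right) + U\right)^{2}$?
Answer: $16$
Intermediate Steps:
$b{\left(U \right)} = -7 + 3 U^{2}$ ($b{\left(U \right)} = -7 + \frac{\left(- 2 \left(U + U\right) + U\right)^{2}}{3} = -7 + \frac{\left(- 2 \cdot 2 U + U\right)^{2}}{3} = -7 + \frac{\left(- 4 U + U\right)^{2}}{3} = -7 + \frac{\left(- 3 U\right)^{2}}{3} = -7 + \frac{9 U^{2}}{3} = -7 + 3 U^{2}$)
$b^{2}{\left(\left(-1\right)^{2} \right)} = \left(-7 + 3 \left(\left(-1\right)^{2}\right)^{2}\right)^{2} = \left(-7 + 3 \cdot 1^{2}\right)^{2} = \left(-7 + 3 \cdot 1\right)^{2} = \left(-7 + 3\right)^{2} = \left(-4\right)^{2} = 16$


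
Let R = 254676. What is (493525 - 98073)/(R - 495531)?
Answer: -395452/240855 ≈ -1.6419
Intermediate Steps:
(493525 - 98073)/(R - 495531) = (493525 - 98073)/(254676 - 495531) = 395452/(-240855) = 395452*(-1/240855) = -395452/240855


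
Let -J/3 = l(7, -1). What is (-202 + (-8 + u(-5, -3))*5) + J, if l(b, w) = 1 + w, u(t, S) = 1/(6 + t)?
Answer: -237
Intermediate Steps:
J = 0 (J = -3*(1 - 1) = -3*0 = 0)
(-202 + (-8 + u(-5, -3))*5) + J = (-202 + (-8 + 1/(6 - 5))*5) + 0 = (-202 + (-8 + 1/1)*5) + 0 = (-202 + (-8 + 1)*5) + 0 = (-202 - 7*5) + 0 = (-202 - 35) + 0 = -237 + 0 = -237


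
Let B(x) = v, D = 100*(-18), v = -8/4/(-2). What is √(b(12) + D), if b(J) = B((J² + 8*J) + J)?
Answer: I*√1799 ≈ 42.415*I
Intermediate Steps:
v = 1 (v = -8*¼*(-½) = -2*(-½) = 1)
D = -1800
B(x) = 1
b(J) = 1
√(b(12) + D) = √(1 - 1800) = √(-1799) = I*√1799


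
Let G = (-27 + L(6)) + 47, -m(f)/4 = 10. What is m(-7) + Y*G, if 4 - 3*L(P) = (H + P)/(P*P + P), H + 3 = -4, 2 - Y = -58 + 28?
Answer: 40504/63 ≈ 642.92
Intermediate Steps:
Y = 32 (Y = 2 - (-58 + 28) = 2 - 1*(-30) = 2 + 30 = 32)
m(f) = -40 (m(f) = -4*10 = -40)
H = -7 (H = -3 - 4 = -7)
L(P) = 4/3 - (-7 + P)/(3*(P + P²)) (L(P) = 4/3 - (-7 + P)/(3*(P*P + P)) = 4/3 - (-7 + P)/(3*(P² + P)) = 4/3 - (-7 + P)/(3*(P + P²)))
G = 2689/126 (G = (-27 + (⅓)*(7 + 3*6 + 4*6²)/(6*(1 + 6))) + 47 = (-27 + (⅓)*(⅙)*(7 + 18 + 4*36)/7) + 47 = (-27 + (⅓)*(⅙)*(⅐)*(7 + 18 + 144)) + 47 = (-27 + (⅓)*(⅙)*(⅐)*169) + 47 = (-27 + 169/126) + 47 = -3233/126 + 47 = 2689/126 ≈ 21.341)
m(-7) + Y*G = -40 + 32*(2689/126) = -40 + 43024/63 = 40504/63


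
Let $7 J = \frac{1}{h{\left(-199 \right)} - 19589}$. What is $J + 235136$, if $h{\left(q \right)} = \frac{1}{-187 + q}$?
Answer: $\frac{12445627384574}{52929485} \approx 2.3514 \cdot 10^{5}$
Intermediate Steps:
$J = - \frac{386}{52929485}$ ($J = \frac{1}{7 \left(\frac{1}{-187 - 199} - 19589\right)} = \frac{1}{7 \left(\frac{1}{-386} - 19589\right)} = \frac{1}{7 \left(- \frac{1}{386} - 19589\right)} = \frac{1}{7 \left(- \frac{7561355}{386}\right)} = \frac{1}{7} \left(- \frac{386}{7561355}\right) = - \frac{386}{52929485} \approx -7.2927 \cdot 10^{-6}$)
$J + 235136 = - \frac{386}{52929485} + 235136 = \frac{12445627384574}{52929485}$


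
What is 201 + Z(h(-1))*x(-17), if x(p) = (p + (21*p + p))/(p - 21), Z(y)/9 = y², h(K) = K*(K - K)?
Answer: 201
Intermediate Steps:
h(K) = 0 (h(K) = K*0 = 0)
Z(y) = 9*y²
x(p) = 23*p/(-21 + p) (x(p) = (p + 22*p)/(-21 + p) = (23*p)/(-21 + p) = 23*p/(-21 + p))
201 + Z(h(-1))*x(-17) = 201 + (9*0²)*(23*(-17)/(-21 - 17)) = 201 + (9*0)*(23*(-17)/(-38)) = 201 + 0*(23*(-17)*(-1/38)) = 201 + 0*(391/38) = 201 + 0 = 201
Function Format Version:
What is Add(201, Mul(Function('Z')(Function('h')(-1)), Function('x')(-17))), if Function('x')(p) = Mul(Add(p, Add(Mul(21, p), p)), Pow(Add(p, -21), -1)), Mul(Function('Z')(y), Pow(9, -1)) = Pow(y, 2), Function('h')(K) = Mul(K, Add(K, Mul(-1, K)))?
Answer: 201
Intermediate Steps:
Function('h')(K) = 0 (Function('h')(K) = Mul(K, 0) = 0)
Function('Z')(y) = Mul(9, Pow(y, 2))
Function('x')(p) = Mul(23, p, Pow(Add(-21, p), -1)) (Function('x')(p) = Mul(Add(p, Mul(22, p)), Pow(Add(-21, p), -1)) = Mul(Mul(23, p), Pow(Add(-21, p), -1)) = Mul(23, p, Pow(Add(-21, p), -1)))
Add(201, Mul(Function('Z')(Function('h')(-1)), Function('x')(-17))) = Add(201, Mul(Mul(9, Pow(0, 2)), Mul(23, -17, Pow(Add(-21, -17), -1)))) = Add(201, Mul(Mul(9, 0), Mul(23, -17, Pow(-38, -1)))) = Add(201, Mul(0, Mul(23, -17, Rational(-1, 38)))) = Add(201, Mul(0, Rational(391, 38))) = Add(201, 0) = 201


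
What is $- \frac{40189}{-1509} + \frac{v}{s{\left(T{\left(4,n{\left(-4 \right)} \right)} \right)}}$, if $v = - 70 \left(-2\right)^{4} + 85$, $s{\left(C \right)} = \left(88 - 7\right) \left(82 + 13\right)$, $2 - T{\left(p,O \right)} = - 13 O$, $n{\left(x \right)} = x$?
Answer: $\frac{2279204}{86013} \approx 26.498$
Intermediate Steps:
$T{\left(p,O \right)} = 2 + 13 O$ ($T{\left(p,O \right)} = 2 - - 13 O = 2 + 13 O$)
$s{\left(C \right)} = 7695$ ($s{\left(C \right)} = 81 \cdot 95 = 7695$)
$v = -1035$ ($v = \left(-70\right) 16 + 85 = -1120 + 85 = -1035$)
$- \frac{40189}{-1509} + \frac{v}{s{\left(T{\left(4,n{\left(-4 \right)} \right)} \right)}} = - \frac{40189}{-1509} - \frac{1035}{7695} = \left(-40189\right) \left(- \frac{1}{1509}\right) - \frac{23}{171} = \frac{40189}{1509} - \frac{23}{171} = \frac{2279204}{86013}$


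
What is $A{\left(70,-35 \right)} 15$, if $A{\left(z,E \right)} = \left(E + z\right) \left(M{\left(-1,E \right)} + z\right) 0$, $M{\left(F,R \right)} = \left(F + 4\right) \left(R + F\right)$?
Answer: $0$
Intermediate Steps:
$M{\left(F,R \right)} = \left(4 + F\right) \left(F + R\right)$
$A{\left(z,E \right)} = 0$ ($A{\left(z,E \right)} = \left(E + z\right) \left(\left(\left(-1\right)^{2} + 4 \left(-1\right) + 4 E - E\right) + z\right) 0 = \left(E + z\right) \left(\left(1 - 4 + 4 E - E\right) + z\right) 0 = \left(E + z\right) \left(\left(-3 + 3 E\right) + z\right) 0 = \left(E + z\right) \left(-3 + z + 3 E\right) 0 = \left(E + z\right) 0 = 0$)
$A{\left(70,-35 \right)} 15 = 0 \cdot 15 = 0$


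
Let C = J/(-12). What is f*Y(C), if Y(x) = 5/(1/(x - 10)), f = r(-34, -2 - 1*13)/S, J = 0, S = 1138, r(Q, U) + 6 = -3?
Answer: 225/569 ≈ 0.39543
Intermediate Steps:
r(Q, U) = -9 (r(Q, U) = -6 - 3 = -9)
C = 0 (C = 0/(-12) = 0*(-1/12) = 0)
f = -9/1138 ≈ -0.0079086
Y(x) = -50 + 5*x (Y(x) = 5/(1/(-10 + x)) = 5*(-10 + x) = -50 + 5*x)
f*Y(C) = -9*(-50 + 5*0)/1138 = -9*(-50 + 0)/1138 = -9/1138*(-50) = 225/569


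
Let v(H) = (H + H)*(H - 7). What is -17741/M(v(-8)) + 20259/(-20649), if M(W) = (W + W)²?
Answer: -1678002503/1585843200 ≈ -1.0581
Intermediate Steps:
v(H) = 2*H*(-7 + H) (v(H) = (2*H)*(-7 + H) = 2*H*(-7 + H))
M(W) = 4*W² (M(W) = (2*W)² = 4*W²)
-17741/M(v(-8)) + 20259/(-20649) = -17741*1/(1024*(-7 - 8)²) + 20259/(-20649) = -17741/(4*(2*(-8)*(-15))²) + 20259*(-1/20649) = -17741/(4*240²) - 6753/6883 = -17741/(4*57600) - 6753/6883 = -17741/230400 - 6753/6883 = -1678002503/1585843200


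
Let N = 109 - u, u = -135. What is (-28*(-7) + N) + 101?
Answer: 541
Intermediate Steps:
N = 244 (N = 109 - 1*(-135) = 109 + 135 = 244)
(-28*(-7) + N) + 101 = (-28*(-7) + 244) + 101 = (196 + 244) + 101 = 440 + 101 = 541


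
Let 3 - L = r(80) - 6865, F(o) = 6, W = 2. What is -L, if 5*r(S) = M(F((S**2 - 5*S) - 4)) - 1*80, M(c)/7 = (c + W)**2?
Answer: -33972/5 ≈ -6794.4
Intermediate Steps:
M(c) = 7*(2 + c)**2 (M(c) = 7*(c + 2)**2 = 7*(2 + c)**2)
r(S) = 368/5 (r(S) = (7*(2 + 6)**2 - 1*80)/5 = (7*8**2 - 80)/5 = (7*64 - 80)/5 = (448 - 80)/5 = (1/5)*368 = 368/5)
L = 33972/5 (L = 3 - (368/5 - 6865) = 3 - 1*(-33957/5) = 3 + 33957/5 = 33972/5 ≈ 6794.4)
-L = -1*33972/5 = -33972/5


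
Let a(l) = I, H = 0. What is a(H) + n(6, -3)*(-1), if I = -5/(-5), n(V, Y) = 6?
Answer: -5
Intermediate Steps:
I = 1 (I = -5*(-1/5) = 1)
a(l) = 1
a(H) + n(6, -3)*(-1) = 1 + 6*(-1) = 1 - 6 = -5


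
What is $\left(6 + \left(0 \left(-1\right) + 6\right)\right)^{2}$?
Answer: $144$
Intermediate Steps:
$\left(6 + \left(0 \left(-1\right) + 6\right)\right)^{2} = \left(6 + \left(0 + 6\right)\right)^{2} = \left(6 + 6\right)^{2} = 12^{2} = 144$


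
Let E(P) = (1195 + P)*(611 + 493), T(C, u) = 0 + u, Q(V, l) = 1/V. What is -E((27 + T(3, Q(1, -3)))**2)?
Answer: -2184816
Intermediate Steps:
T(C, u) = u
E(P) = 1319280 + 1104*P (E(P) = (1195 + P)*1104 = 1319280 + 1104*P)
-E((27 + T(3, Q(1, -3)))**2) = -(1319280 + 1104*(27 + 1/1)**2) = -(1319280 + 1104*(27 + 1)**2) = -(1319280 + 1104*28**2) = -(1319280 + 1104*784) = -(1319280 + 865536) = -1*2184816 = -2184816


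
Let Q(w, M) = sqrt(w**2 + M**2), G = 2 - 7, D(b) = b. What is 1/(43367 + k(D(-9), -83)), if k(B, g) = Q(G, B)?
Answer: 43367/1880696583 - sqrt(106)/1880696583 ≈ 2.3054e-5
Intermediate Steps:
G = -5
Q(w, M) = sqrt(M**2 + w**2)
k(B, g) = sqrt(25 + B**2) (k(B, g) = sqrt(B**2 + (-5)**2) = sqrt(B**2 + 25) = sqrt(25 + B**2))
1/(43367 + k(D(-9), -83)) = 1/(43367 + sqrt(25 + (-9)**2)) = 1/(43367 + sqrt(25 + 81)) = 1/(43367 + sqrt(106))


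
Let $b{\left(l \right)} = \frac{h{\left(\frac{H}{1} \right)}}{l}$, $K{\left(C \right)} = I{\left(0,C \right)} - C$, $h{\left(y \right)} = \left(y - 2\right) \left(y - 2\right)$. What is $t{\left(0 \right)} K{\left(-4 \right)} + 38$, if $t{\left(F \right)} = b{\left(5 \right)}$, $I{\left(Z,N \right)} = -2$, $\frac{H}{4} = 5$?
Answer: $\frac{838}{5} \approx 167.6$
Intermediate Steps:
$H = 20$ ($H = 4 \cdot 5 = 20$)
$h{\left(y \right)} = \left(-2 + y\right)^{2}$ ($h{\left(y \right)} = \left(-2 + y\right) \left(-2 + y\right) = \left(-2 + y\right)^{2}$)
$K{\left(C \right)} = -2 - C$
$b{\left(l \right)} = \frac{324}{l}$ ($b{\left(l \right)} = \frac{\left(-2 + \frac{20}{1}\right)^{2}}{l} = \frac{\left(-2 + 20 \cdot 1\right)^{2}}{l} = \frac{\left(-2 + 20\right)^{2}}{l} = \frac{18^{2}}{l} = \frac{324}{l}$)
$t{\left(F \right)} = \frac{324}{5}$
$t{\left(0 \right)} K{\left(-4 \right)} + 38 = \frac{324 \left(-2 - -4\right)}{5} + 38 = \frac{324 \left(-2 + 4\right)}{5} + 38 = \frac{324}{5} \cdot 2 + 38 = \frac{648}{5} + 38 = \frac{838}{5}$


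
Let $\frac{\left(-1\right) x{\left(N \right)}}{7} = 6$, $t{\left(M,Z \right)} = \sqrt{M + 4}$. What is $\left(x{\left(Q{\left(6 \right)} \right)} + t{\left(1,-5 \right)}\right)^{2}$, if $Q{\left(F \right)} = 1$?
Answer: $\left(42 - \sqrt{5}\right)^{2} \approx 1581.2$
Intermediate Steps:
$t{\left(M,Z \right)} = \sqrt{4 + M}$
$x{\left(N \right)} = -42$ ($x{\left(N \right)} = \left(-7\right) 6 = -42$)
$\left(x{\left(Q{\left(6 \right)} \right)} + t{\left(1,-5 \right)}\right)^{2} = \left(-42 + \sqrt{4 + 1}\right)^{2} = \left(-42 + \sqrt{5}\right)^{2}$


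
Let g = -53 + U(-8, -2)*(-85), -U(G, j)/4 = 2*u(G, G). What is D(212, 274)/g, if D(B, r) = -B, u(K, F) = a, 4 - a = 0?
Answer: -212/2667 ≈ -0.079490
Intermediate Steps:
a = 4 (a = 4 - 1*0 = 4 + 0 = 4)
u(K, F) = 4
U(G, j) = -32 (U(G, j) = -8*4 = -4*8 = -32)
g = 2667 (g = -53 - 32*(-85) = -53 + 2720 = 2667)
D(212, 274)/g = -1*212/2667 = -212*1/2667 = -212/2667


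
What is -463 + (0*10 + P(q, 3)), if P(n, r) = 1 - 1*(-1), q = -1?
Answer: -461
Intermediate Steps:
P(n, r) = 2 (P(n, r) = 1 + 1 = 2)
-463 + (0*10 + P(q, 3)) = -463 + (0*10 + 2) = -463 + (0 + 2) = -463 + 2 = -461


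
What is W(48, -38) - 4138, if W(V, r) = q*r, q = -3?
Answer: -4024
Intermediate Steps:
W(V, r) = -3*r
W(48, -38) - 4138 = -3*(-38) - 4138 = 114 - 4138 = -4024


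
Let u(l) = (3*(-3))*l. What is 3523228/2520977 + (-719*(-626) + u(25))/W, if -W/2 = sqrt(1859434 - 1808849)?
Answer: 3523228/2520977 - 449869*sqrt(50585)/101170 ≈ -998.71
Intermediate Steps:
u(l) = -9*l
W = -2*sqrt(50585) (W = -2*sqrt(1859434 - 1808849) = -2*sqrt(50585) ≈ -449.82)
3523228/2520977 + (-719*(-626) + u(25))/W = 3523228/2520977 + (-719*(-626) - 9*25)/((-2*sqrt(50585))) = 3523228*(1/2520977) + (450094 - 225)*(-sqrt(50585)/101170) = 3523228/2520977 + 449869*(-sqrt(50585)/101170) = 3523228/2520977 - 449869*sqrt(50585)/101170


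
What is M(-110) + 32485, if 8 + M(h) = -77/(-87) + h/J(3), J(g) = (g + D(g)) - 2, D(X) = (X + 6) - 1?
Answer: 8473538/261 ≈ 32466.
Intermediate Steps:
D(X) = 5 + X (D(X) = (6 + X) - 1 = 5 + X)
J(g) = 3 + 2*g (J(g) = (g + (5 + g)) - 2 = (5 + 2*g) - 2 = 3 + 2*g)
M(h) = -619/87 + h/9 (M(h) = -8 + (-77/(-87) + h/(3 + 2*3)) = -8 + (-77*(-1/87) + h/(3 + 6)) = -8 + (77/87 + h/9) = -619/87 + h/9)
M(-110) + 32485 = (-619/87 + (⅑)*(-110)) + 32485 = (-619/87 - 110/9) + 32485 = -5047/261 + 32485 = 8473538/261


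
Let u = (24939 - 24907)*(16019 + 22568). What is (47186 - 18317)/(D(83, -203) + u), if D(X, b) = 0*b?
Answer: 28869/1234784 ≈ 0.023380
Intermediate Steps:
D(X, b) = 0
u = 1234784 (u = 32*38587 = 1234784)
(47186 - 18317)/(D(83, -203) + u) = (47186 - 18317)/(0 + 1234784) = 28869/1234784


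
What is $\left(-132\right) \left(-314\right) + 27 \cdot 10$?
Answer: $41718$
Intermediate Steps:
$\left(-132\right) \left(-314\right) + 27 \cdot 10 = 41448 + 270 = 41718$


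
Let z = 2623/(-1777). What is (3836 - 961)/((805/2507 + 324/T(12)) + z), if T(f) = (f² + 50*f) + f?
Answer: -779614325/196981 ≈ -3957.8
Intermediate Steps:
z = -2623/1777 (z = 2623*(-1/1777) = -2623/1777 ≈ -1.4761)
T(f) = f² + 51*f
(3836 - 961)/((805/2507 + 324/T(12)) + z) = (3836 - 961)/((805/2507 + 324/((12*(51 + 12)))) - 2623/1777) = 2875/((805*(1/2507) + 324/((12*63))) - 2623/1777) = 2875/((35/109 + 324/756) - 2623/1777) = 2875/((35/109 + 324*(1/756)) - 2623/1777) = 2875/((35/109 + 3/7) - 2623/1777) = 2875/(572/763 - 2623/1777) = 2875/(-984905/1355851) = 2875*(-1355851/984905) = -779614325/196981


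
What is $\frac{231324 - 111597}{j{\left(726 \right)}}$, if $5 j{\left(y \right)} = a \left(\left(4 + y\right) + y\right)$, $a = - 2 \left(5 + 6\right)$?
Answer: $- \frac{598635}{32032} \approx -18.689$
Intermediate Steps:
$a = -22$ ($a = \left(-2\right) 11 = -22$)
$j{\left(y \right)} = - \frac{88}{5} - \frac{44 y}{5}$ ($j{\left(y \right)} = \frac{\left(-22\right) \left(\left(4 + y\right) + y\right)}{5} = \frac{\left(-22\right) \left(4 + 2 y\right)}{5} = \frac{-88 - 44 y}{5} = - \frac{88}{5} - \frac{44 y}{5}$)
$\frac{231324 - 111597}{j{\left(726 \right)}} = \frac{231324 - 111597}{- \frac{88}{5} - \frac{31944}{5}} = \frac{119727}{- \frac{88}{5} - \frac{31944}{5}} = \frac{119727}{- \frac{32032}{5}} = 119727 \left(- \frac{5}{32032}\right) = - \frac{598635}{32032}$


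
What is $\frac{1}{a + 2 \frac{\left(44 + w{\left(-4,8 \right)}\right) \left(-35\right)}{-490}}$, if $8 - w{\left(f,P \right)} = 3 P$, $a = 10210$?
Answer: $\frac{1}{10214} \approx 9.7905 \cdot 10^{-5}$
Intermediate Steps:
$w{\left(f,P \right)} = 8 - 3 P$
$\frac{1}{a + 2 \frac{\left(44 + w{\left(-4,8 \right)}\right) \left(-35\right)}{-490}} = \frac{1}{10210 + 2 \frac{\left(44 + \left(8 - 24\right)\right) \left(-35\right)}{-490}} = \frac{1}{10210 + 2 \left(44 + \left(8 - 24\right)\right) \left(-35\right) \left(- \frac{1}{490}\right)} = \frac{1}{10210 + 2 \left(44 - 16\right) \left(-35\right) \left(- \frac{1}{490}\right)} = \frac{1}{10210 + 2 \cdot 28 \left(-35\right) \left(- \frac{1}{490}\right)} = \frac{1}{10210 + 2 \left(\left(-980\right) \left(- \frac{1}{490}\right)\right)} = \frac{1}{10210 + 2 \cdot 2} = \frac{1}{10210 + 4} = \frac{1}{10214}$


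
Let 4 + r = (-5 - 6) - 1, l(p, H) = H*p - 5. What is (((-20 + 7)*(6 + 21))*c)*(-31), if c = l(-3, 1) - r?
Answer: 87048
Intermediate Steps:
l(p, H) = -5 + H*p
r = -16 (r = -4 + ((-5 - 6) - 1) = -4 + (-11 - 1) = -4 - 12 = -16)
c = 8 (c = (-5 + 1*(-3)) - 1*(-16) = (-5 - 3) + 16 = -8 + 16 = 8)
(((-20 + 7)*(6 + 21))*c)*(-31) = (((-20 + 7)*(6 + 21))*8)*(-31) = (-13*27*8)*(-31) = -351*8*(-31) = -2808*(-31) = 87048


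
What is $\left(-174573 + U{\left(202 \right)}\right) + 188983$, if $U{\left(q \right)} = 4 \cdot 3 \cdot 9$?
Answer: $14518$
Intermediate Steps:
$U{\left(q \right)} = 108$ ($U{\left(q \right)} = 12 \cdot 9 = 108$)
$\left(-174573 + U{\left(202 \right)}\right) + 188983 = \left(-174573 + 108\right) + 188983 = -174465 + 188983 = 14518$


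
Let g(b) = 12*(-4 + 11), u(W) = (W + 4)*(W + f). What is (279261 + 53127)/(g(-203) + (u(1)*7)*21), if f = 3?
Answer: 1319/12 ≈ 109.92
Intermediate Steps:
u(W) = (3 + W)*(4 + W) (u(W) = (W + 4)*(W + 3) = (4 + W)*(3 + W) = (3 + W)*(4 + W))
g(b) = 84 (g(b) = 12*7 = 84)
(279261 + 53127)/(g(-203) + (u(1)*7)*21) = (279261 + 53127)/(84 + ((12 + 1² + 7*1)*7)*21) = 332388/(84 + ((12 + 1 + 7)*7)*21) = 332388/(84 + (20*7)*21) = 332388/(84 + 140*21) = 332388/(84 + 2940) = 332388/3024 = 332388*(1/3024) = 1319/12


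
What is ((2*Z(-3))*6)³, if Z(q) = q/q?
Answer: 1728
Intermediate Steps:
Z(q) = 1
((2*Z(-3))*6)³ = ((2*1)*6)³ = (2*6)³ = 12³ = 1728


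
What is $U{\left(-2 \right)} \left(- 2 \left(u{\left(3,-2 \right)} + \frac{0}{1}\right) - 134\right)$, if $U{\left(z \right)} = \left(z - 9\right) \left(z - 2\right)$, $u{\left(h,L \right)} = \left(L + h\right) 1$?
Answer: $-5984$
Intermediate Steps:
$u{\left(h,L \right)} = L + h$
$U{\left(z \right)} = \left(-9 + z\right) \left(-2 + z\right)$
$U{\left(-2 \right)} \left(- 2 \left(u{\left(3,-2 \right)} + \frac{0}{1}\right) - 134\right) = \left(18 + \left(-2\right)^{2} - -22\right) \left(- 2 \left(\left(-2 + 3\right) + \frac{0}{1}\right) - 134\right) = \left(18 + 4 + 22\right) \left(- 2 \left(1 + 0 \cdot 1\right) - 134\right) = 44 \left(- 2 \left(1 + 0\right) - 134\right) = 44 \left(\left(-2\right) 1 - 134\right) = 44 \left(-2 - 134\right) = 44 \left(-136\right) = -5984$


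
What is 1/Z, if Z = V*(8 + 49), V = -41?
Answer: -1/2337 ≈ -0.00042790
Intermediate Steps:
Z = -2337 (Z = -41*(8 + 49) = -41*57 = -2337)
1/Z = 1/(-2337) = -1/2337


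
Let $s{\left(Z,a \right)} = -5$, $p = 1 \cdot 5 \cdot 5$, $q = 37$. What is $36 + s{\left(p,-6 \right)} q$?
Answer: $-149$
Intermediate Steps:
$p = 25$ ($p = 5 \cdot 5 = 25$)
$36 + s{\left(p,-6 \right)} q = 36 - 185 = -149$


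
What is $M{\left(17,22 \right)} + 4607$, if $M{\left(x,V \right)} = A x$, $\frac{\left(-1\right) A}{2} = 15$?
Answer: $4097$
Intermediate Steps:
$A = -30$ ($A = \left(-2\right) 15 = -30$)
$M{\left(x,V \right)} = - 30 x$
$M{\left(17,22 \right)} + 4607 = \left(-30\right) 17 + 4607 = -510 + 4607 = 4097$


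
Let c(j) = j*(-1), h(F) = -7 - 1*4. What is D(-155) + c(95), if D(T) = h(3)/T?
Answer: -14714/155 ≈ -94.929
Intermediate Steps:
h(F) = -11 (h(F) = -7 - 4 = -11)
c(j) = -j
D(T) = -11/T
D(-155) + c(95) = -11/(-155) - 1*95 = -11*(-1/155) - 95 = 11/155 - 95 = -14714/155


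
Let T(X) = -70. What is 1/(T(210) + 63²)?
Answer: 1/3899 ≈ 0.00025648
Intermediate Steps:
1/(T(210) + 63²) = 1/(-70 + 63²) = 1/(-70 + 3969) = 1/3899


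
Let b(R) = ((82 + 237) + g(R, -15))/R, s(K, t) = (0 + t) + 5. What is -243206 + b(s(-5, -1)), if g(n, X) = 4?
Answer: -972501/4 ≈ -2.4313e+5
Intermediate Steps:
s(K, t) = 5 + t (s(K, t) = t + 5 = 5 + t)
b(R) = 323/R (b(R) = ((82 + 237) + 4)/R = (319 + 4)/R = 323/R)
-243206 + b(s(-5, -1)) = -243206 + 323/(5 - 1) = -243206 + 323/4 = -972501/4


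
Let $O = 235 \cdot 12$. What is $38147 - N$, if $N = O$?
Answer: $35327$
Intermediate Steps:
$O = 2820$
$N = 2820$
$38147 - N = 38147 - 2820 = 35327$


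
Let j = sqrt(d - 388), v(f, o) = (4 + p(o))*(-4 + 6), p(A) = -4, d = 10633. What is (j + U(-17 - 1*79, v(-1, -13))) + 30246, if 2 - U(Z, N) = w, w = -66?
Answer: 30314 + sqrt(10245) ≈ 30415.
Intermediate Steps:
v(f, o) = 0 (v(f, o) = (4 - 4)*(-4 + 6) = 0*2 = 0)
U(Z, N) = 68 (U(Z, N) = 2 - 1*(-66) = 2 + 66 = 68)
j = sqrt(10245) (j = sqrt(10633 - 388) = sqrt(10245) ≈ 101.22)
(j + U(-17 - 1*79, v(-1, -13))) + 30246 = (sqrt(10245) + 68) + 30246 = (68 + sqrt(10245)) + 30246 = 30314 + sqrt(10245)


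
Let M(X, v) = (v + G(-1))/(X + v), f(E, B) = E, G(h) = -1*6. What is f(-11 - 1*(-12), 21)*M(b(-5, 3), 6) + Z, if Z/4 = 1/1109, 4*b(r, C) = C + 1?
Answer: 4/1109 ≈ 0.0036069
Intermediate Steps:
b(r, C) = ¼ + C/4 (b(r, C) = (C + 1)/4 = (1 + C)/4 = ¼ + C/4)
G(h) = -6
M(X, v) = (-6 + v)/(X + v) (M(X, v) = (v - 6)/(X + v) = (-6 + v)/(X + v))
Z = 4/1109 ≈ 0.0036069
f(-11 - 1*(-12), 21)*M(b(-5, 3), 6) + Z = (-11 - 1*(-12))*((-6 + 6)/((¼ + (¼)*3) + 6)) + 4/1109 = (-11 + 12)*(0/((¼ + ¾) + 6)) + 4/1109 = 1*(0/(1 + 6)) + 4/1109 = 1*(0/7) + 4/1109 = 1*((⅐)*0) + 4/1109 = 1*0 + 4/1109 = 0 + 4/1109 = 4/1109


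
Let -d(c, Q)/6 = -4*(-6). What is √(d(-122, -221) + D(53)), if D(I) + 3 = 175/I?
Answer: 8*I*√6307/53 ≈ 11.987*I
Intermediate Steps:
d(c, Q) = -144 (d(c, Q) = -(-24)*(-6) = -6*24 = -144)
D(I) = -3 + 175/I
√(d(-122, -221) + D(53)) = √(-144 + (-3 + 175/53)) = √(-144 + 16/53) = √(-7616/53) = 8*I*√6307/53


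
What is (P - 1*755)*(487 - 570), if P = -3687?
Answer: 368686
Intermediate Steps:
(P - 1*755)*(487 - 570) = (-3687 - 1*755)*(487 - 570) = (-3687 - 755)*(-83) = -4442*(-83) = 368686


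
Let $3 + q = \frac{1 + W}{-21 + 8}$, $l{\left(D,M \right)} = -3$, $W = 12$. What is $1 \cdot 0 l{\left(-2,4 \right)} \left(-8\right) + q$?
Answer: $-4$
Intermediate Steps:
$q = -4$ ($q = -3 + \frac{1 + 12}{-21 + 8} = -3 + \frac{13}{-13} = -3 + 13 \left(- \frac{1}{13}\right) = -3 - 1 = -4$)
$1 \cdot 0 l{\left(-2,4 \right)} \left(-8\right) + q = 1 \cdot 0 \left(-3\right) \left(-8\right) - 4 = 0 \left(-3\right) \left(-8\right) - 4 = 0 \left(-8\right) - 4 = 0 - 4 = -4$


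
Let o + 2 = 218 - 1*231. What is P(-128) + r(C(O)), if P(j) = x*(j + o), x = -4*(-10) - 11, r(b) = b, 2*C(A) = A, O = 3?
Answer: -8291/2 ≈ -4145.5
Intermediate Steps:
C(A) = A/2
o = -15 (o = -2 + (218 - 1*231) = -2 + (218 - 231) = -2 - 13 = -15)
x = 29 (x = 40 - 11 = 29)
P(j) = -435 + 29*j (P(j) = 29*(j - 15) = 29*(-15 + j) = -435 + 29*j)
P(-128) + r(C(O)) = (-435 + 29*(-128)) + (1/2)*3 = (-435 - 3712) + 3/2 = -4147 + 3/2 = -8291/2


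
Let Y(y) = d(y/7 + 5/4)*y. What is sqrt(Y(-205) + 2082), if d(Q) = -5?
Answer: sqrt(3107) ≈ 55.740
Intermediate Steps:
Y(y) = -5*y
sqrt(Y(-205) + 2082) = sqrt(-5*(-205) + 2082) = sqrt(1025 + 2082) = sqrt(3107)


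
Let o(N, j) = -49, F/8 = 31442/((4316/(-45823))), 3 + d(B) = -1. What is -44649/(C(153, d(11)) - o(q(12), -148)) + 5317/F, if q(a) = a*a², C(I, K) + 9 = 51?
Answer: -128658112741181/262219551412 ≈ -490.65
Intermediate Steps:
d(B) = -4 (d(B) = -3 - 1 = -4)
C(I, K) = 42 (C(I, K) = -9 + 51 = 42)
q(a) = a³
F = -2881533532/1079 (F = 8*(31442/((4316/(-45823)))) = 8*(31442/((4316*(-1/45823)))) = 8*(31442/(-4316/45823)) = 8*(31442*(-45823/4316)) = 8*(-720383383/2158) = -2881533532/1079 ≈ -2.6706e+6)
-44649/(C(153, d(11)) - o(q(12), -148)) + 5317/F = -44649/(42 - 1*(-49)) + 5317/(-2881533532/1079) = -44649/(42 + 49) + 5317*(-1079/2881533532) = -44649/91 - 5737043/2881533532 = -128658112741181/262219551412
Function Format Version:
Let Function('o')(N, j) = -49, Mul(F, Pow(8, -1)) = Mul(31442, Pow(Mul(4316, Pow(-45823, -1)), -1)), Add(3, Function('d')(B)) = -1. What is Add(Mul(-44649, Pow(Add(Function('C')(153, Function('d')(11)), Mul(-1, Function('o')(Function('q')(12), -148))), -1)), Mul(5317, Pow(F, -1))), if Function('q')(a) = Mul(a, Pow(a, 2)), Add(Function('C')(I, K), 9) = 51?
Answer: Rational(-128658112741181, 262219551412) ≈ -490.65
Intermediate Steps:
Function('d')(B) = -4 (Function('d')(B) = Add(-3, -1) = -4)
Function('C')(I, K) = 42 (Function('C')(I, K) = Add(-9, 51) = 42)
Function('q')(a) = Pow(a, 3)
F = Rational(-2881533532, 1079) (F = Mul(8, Mul(31442, Pow(Mul(4316, Pow(-45823, -1)), -1))) = Mul(8, Mul(31442, Pow(Mul(4316, Rational(-1, 45823)), -1))) = Mul(8, Mul(31442, Pow(Rational(-4316, 45823), -1))) = Mul(8, Mul(31442, Rational(-45823, 4316))) = Mul(8, Rational(-720383383, 2158)) = Rational(-2881533532, 1079) ≈ -2.6706e+6)
Add(Mul(-44649, Pow(Add(Function('C')(153, Function('d')(11)), Mul(-1, Function('o')(Function('q')(12), -148))), -1)), Mul(5317, Pow(F, -1))) = Add(Mul(-44649, Pow(Add(42, Mul(-1, -49)), -1)), Mul(5317, Pow(Rational(-2881533532, 1079), -1))) = Add(Mul(-44649, Pow(Add(42, 49), -1)), Mul(5317, Rational(-1079, 2881533532))) = Add(Mul(-44649, Pow(91, -1)), Rational(-5737043, 2881533532)) = Add(Mul(-44649, Rational(1, 91)), Rational(-5737043, 2881533532)) = Add(Rational(-44649, 91), Rational(-5737043, 2881533532)) = Rational(-128658112741181, 262219551412)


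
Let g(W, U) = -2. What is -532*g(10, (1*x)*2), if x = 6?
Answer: 1064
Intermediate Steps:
-532*g(10, (1*x)*2) = -532*(-2) = 1064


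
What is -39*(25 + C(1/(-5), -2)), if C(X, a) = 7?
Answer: -1248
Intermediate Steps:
-39*(25 + C(1/(-5), -2)) = -39*(25 + 7) = -39*32 = -1248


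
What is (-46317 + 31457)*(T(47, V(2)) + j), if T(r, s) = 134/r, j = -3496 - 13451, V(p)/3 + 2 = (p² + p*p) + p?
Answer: 11834132500/47 ≈ 2.5179e+8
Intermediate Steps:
V(p) = -6 + 3*p + 6*p² (V(p) = -6 + 3*((p² + p*p) + p) = -6 + 3*((p² + p²) + p) = -6 + 3*(2*p² + p) = -6 + 3*(p + 2*p²) = -6 + (3*p + 6*p²) = -6 + 3*p + 6*p²)
j = -16947
(-46317 + 31457)*(T(47, V(2)) + j) = (-46317 + 31457)*(134/47 - 16947) = -14860*(134*(1/47) - 16947) = -14860*(134/47 - 16947) = -14860*(-796375/47) = 11834132500/47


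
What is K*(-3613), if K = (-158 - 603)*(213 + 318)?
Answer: 1459980783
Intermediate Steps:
K = -404091 (K = -761*531 = -404091)
K*(-3613) = -404091*(-3613) = 1459980783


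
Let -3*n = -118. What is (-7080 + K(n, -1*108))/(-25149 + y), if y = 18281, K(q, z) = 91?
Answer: 6989/6868 ≈ 1.0176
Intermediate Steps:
n = 118/3 (n = -1/3*(-118) = 118/3 ≈ 39.333)
(-7080 + K(n, -1*108))/(-25149 + y) = (-7080 + 91)/(-25149 + 18281) = -6989/(-6868) = -6989*(-1/6868) = 6989/6868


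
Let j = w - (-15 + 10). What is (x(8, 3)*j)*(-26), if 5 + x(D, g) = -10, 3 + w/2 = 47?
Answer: 36270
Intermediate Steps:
w = 88 (w = -6 + 2*47 = -6 + 94 = 88)
x(D, g) = -15 (x(D, g) = -5 - 10 = -15)
j = 93 (j = 88 - (-15 + 10) = 88 - 1*(-5) = 88 + 5 = 93)
(x(8, 3)*j)*(-26) = -15*93*(-26) = -1395*(-26) = 36270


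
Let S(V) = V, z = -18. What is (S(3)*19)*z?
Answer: -1026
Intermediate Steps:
(S(3)*19)*z = (3*19)*(-18) = 57*(-18) = -1026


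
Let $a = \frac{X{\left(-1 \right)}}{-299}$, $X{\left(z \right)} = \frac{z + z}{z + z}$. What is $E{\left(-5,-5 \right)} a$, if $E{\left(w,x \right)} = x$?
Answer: $\frac{5}{299} \approx 0.016722$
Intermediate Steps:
$X{\left(z \right)} = 1$ ($X{\left(z \right)} = \frac{2 z}{2 z} = 2 z \frac{1}{2 z} = 1$)
$a = - \frac{1}{299}$ ($a = 1 \frac{1}{-299} = 1 \left(- \frac{1}{299}\right) = - \frac{1}{299} \approx -0.0033445$)
$E{\left(-5,-5 \right)} a = \left(-5\right) \left(- \frac{1}{299}\right) = \frac{5}{299}$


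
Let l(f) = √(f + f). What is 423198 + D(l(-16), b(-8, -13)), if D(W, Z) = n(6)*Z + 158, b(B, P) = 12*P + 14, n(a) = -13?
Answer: 425202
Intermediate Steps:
l(f) = √2*√f (l(f) = √(2*f) = √2*√f)
b(B, P) = 14 + 12*P
D(W, Z) = 158 - 13*Z (D(W, Z) = -13*Z + 158 = 158 - 13*Z)
423198 + D(l(-16), b(-8, -13)) = 423198 + (158 - 13*(14 + 12*(-13))) = 423198 + (158 - 13*(14 - 156)) = 423198 + (158 - 13*(-142)) = 423198 + (158 + 1846) = 423198 + 2004 = 425202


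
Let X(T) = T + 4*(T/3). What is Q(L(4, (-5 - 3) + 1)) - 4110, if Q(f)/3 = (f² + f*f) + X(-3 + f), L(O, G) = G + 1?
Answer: -3957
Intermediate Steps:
X(T) = 7*T/3 (X(T) = T + 4*(T*(⅓)) = T + 4*(T/3) = T + 4*T/3 = 7*T/3)
L(O, G) = 1 + G
Q(f) = -21 + 6*f² + 7*f (Q(f) = 3*((f² + f*f) + 7*(-3 + f)/3) = 3*((f² + f²) + (-7 + 7*f/3)) = 3*(2*f² + (-7 + 7*f/3)) = 3*(-7 + 2*f² + 7*f/3) = -21 + 6*f² + 7*f)
Q(L(4, (-5 - 3) + 1)) - 4110 = (-21 + 6*(1 + ((-5 - 3) + 1))² + 7*(1 + ((-5 - 3) + 1))) - 4110 = (-21 + 6*(1 + (-8 + 1))² + 7*(1 + (-8 + 1))) - 4110 = (-21 + 6*(1 - 7)² + 7*(1 - 7)) - 4110 = (-21 + 6*(-6)² + 7*(-6)) - 4110 = (-21 + 6*36 - 42) - 4110 = (-21 + 216 - 42) - 4110 = 153 - 4110 = -3957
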